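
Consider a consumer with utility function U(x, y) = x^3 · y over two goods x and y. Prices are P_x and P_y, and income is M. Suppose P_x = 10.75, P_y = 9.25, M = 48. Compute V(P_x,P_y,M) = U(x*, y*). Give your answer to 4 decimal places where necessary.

The MRS is 3·y/x. Set MRS = P_x/P_y.
So 3·P_y·y = P_x·x; combined with the budget, a share 0.75 of income goes to x.
Demand: x*(P_x,P_y,M) = 0.75·M/P_x and y* = 0.25·M/P_y.
At P_x=10.75, P_y=9.25, M=48: x* = 0.75·48/10.75 = 3.3488, y* = 1.2973.
Utility at the optimum: U(3.3488, 1.2973) = 48.7216.

V = 48.7216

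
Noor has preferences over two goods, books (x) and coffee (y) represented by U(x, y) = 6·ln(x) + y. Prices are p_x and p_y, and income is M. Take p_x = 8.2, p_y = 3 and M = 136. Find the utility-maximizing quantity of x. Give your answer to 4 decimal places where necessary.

MU_x = 6/x, MU_y = 1. Tangency: 6/x = p_x/p_y.
So x*(p_x,p_y) = 6·p_y/p_x, independent of income; and y* = (M − 6·p_y)/p_y.
At the given prices: x* = 6·3/8.2 = 2.1951.

x* = 2.1951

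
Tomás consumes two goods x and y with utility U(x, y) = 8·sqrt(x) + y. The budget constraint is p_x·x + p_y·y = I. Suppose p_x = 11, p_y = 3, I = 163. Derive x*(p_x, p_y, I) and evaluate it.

x* = 1.1901

Set MRS = p_x/p_y: 4·x^(−1/2) = p_x/p_y.
Thus x* = (4·p_y/p_x)² — independent of I — with the rest of income spent on y.
Plugging in: x* = (4·3/11)² = 1.1901.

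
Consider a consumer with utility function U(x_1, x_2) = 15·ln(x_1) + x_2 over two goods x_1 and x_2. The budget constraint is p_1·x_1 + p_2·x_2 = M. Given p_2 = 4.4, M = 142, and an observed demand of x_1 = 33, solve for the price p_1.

p_1 = 2

MU_x_1 = 15/x_1, MU_x_2 = 1. Tangency: 15/x_1 = p_1/p_2.
So x_1*(p_1,p_2) = 15·p_2/p_1, independent of income; and x_2* = (M − 15·p_2)/p_2.
Set x_1* = 33 in the demand function and solve for p_1: p_1 = 2.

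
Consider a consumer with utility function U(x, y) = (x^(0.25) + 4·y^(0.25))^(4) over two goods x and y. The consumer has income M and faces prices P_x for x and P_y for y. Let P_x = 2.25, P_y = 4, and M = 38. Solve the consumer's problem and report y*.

y* = 7.9779

From the CES first-order condition, (1/4)·(y/x)^(0.75) = P_x/P_y.
Solve for the ratio: y/x = [4·P_x/P_y]^(4/3).
With the ratio pinned down, the budget gives x* = M/(P_x + P_y·(y/x)) and y* = (y/x)·x*.
Numerically y/x = 2.948334, so x* = 38/(2.25 + 4·2.948334) = 2.7059 and y* = 2.948334·2.7059 = 7.9779.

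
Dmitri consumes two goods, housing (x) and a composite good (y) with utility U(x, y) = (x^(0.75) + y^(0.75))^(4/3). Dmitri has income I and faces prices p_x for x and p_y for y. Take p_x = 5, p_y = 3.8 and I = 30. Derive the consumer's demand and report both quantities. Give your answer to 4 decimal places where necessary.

x* = 1.8304, y* = 5.4864

MU_x ∝ x^(-0.25), MU_y ∝ y^(-0.25), so MRS = (y/x)^(0.25) = p_x/p_y.
Solve for the ratio: y/x = [p_x/p_y]^(4).
Substitute y = (y/x)·x into the budget: x* = I/(p_x + p_y·(y/x)).
Numerically y/x = 2.997406, so x* = 30/(5 + 3.8·2.997406) = 1.8304 and y* = 2.997406·1.8304 = 5.4864.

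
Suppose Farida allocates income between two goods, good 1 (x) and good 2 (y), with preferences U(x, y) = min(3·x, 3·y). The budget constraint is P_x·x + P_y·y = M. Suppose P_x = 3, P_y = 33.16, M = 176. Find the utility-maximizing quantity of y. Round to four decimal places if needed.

y* = 4.8673

With perfect complements, no substitution: consume in ratio x:y = 3:3.
Budget: P_x·x + P_y·x = M, so (3·P_x + 3·P_y)·x = 3·M.
Demand: x*(P_x,P_y,M) = 3·M/(3·P_x + 3·P_y), y* = 3·M/(3·P_x + 3·P_y).
Here 3·3 + 3·33.16 = 108.48, giving y* = 4.8673.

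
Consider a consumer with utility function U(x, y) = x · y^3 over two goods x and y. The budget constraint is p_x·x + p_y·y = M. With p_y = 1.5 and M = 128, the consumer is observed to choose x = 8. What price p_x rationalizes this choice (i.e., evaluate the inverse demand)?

The MRS is (1/3)·y/x. Set MRS = p_x/p_y.
Rearranging, p_y·y = 3·p_x·x. Substituting into the budget gives p_x·x·(1 + 3) = M.
Demand: x*(p_x,p_y,M) = 0.25·M/p_x and y* = 0.75·M/p_y.
Set x* = 8 in the demand function and solve for p_x: p_x = 4.

p_x = 4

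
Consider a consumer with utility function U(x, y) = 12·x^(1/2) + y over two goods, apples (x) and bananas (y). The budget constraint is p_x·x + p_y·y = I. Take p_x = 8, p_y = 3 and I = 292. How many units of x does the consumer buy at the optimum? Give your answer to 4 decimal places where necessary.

x* = 5.0625

Set MRS = p_x/p_y: 6·x^(−1/2) = p_x/p_y.
Thus x* = (6·p_y/p_x)² — independent of I — with the rest of income spent on y.
Plugging in: x* = (6·3/8)² = 5.0625.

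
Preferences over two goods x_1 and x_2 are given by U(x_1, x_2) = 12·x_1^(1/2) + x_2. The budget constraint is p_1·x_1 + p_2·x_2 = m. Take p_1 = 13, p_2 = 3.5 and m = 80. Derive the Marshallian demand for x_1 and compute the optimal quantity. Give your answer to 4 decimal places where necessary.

Utility is quasi-linear in x_2; the FOC for x_1 is 6/√x_1 = p_1/p_2.
Solve: √x_1 = 6·p_2/p_1, so x_1*(p_1,p_2) = (6·p_2/p_1)², and x_2* = (m − p_1·x_1*)/p_2.
Plugging in: x_1* = (6·3.5/13)² = 2.6095.

x_1* = 2.6095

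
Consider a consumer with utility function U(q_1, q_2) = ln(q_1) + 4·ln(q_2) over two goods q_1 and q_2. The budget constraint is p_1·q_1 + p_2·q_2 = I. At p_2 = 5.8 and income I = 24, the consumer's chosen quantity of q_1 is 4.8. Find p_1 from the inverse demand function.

Tangency: MRS = (1/4)·q_2/q_1 = p_1/p_2.
So p_2·q_2 = 4·p_1·q_1; combined with the budget, a share 0.2 of income goes to q_1.
Demand: q_1*(p_1,p_2,I) = 0.2·I/p_1 and q_2* = 0.8·I/p_2.
Set q_1* = 4.8 in the demand function and solve for p_1: p_1 = 1.

p_1 = 1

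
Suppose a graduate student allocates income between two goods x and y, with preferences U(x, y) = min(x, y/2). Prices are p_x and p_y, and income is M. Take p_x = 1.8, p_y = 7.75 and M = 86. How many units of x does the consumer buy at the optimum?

x* = 4.9711

With perfect complements, no substitution: consume in ratio x:y = 1:2.
Budget: p_x·x + p_y·2·x = M, so (p_x + 2·p_y)·x = M.
Demand: x*(p_x,p_y,M) = M/(p_x + 2·p_y), y* = 2·M/(p_x + 2·p_y).
Here 1.8 + 2·7.75 = 17.3, giving x* = 4.9711.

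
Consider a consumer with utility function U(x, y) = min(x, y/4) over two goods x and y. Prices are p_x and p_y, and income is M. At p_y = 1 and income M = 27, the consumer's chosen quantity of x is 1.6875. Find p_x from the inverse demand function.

With perfect complements, no substitution: consume in ratio x:y = 1:4.
Budget: p_x·x + p_y·4·x = M, so (p_x + 4·p_y)·x = M.
Demand: x*(p_x,p_y,M) = M/(p_x + 4·p_y), y* = 4·M/(p_x + 4·p_y).
Set x* = 1.6875 in the demand function and solve for p_x: p_x = 12.

p_x = 12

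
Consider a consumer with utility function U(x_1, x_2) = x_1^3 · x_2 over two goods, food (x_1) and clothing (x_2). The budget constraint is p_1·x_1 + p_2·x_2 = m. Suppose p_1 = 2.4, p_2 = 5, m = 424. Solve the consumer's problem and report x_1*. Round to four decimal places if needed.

x_1* = 132.5

Tangency: MRS = 3·x_2/x_1 = p_1/p_2.
So 3·p_2·x_2 = p_1·x_1; combined with the budget, a share 0.75 of income goes to x_1.
Demand: x_1*(p_1,p_2,m) = 0.75·m/p_1 and x_2* = 0.25·m/p_2.
At p_1=2.4, p_2=5, m=424: x_1* = 0.75·424/2.4 = 132.5.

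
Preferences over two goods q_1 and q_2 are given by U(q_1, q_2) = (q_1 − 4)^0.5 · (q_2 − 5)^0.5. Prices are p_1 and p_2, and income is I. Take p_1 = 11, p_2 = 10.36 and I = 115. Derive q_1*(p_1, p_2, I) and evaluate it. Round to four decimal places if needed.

This is Cobb-Douglas in (q_1−4, q_2−5): tangency gives 0.5·p_2·(q_2−5) = 0.5·p_1·(q_1−4).
After buying the subsistence bundle (4, 5), a share 0.5 of the remaining income goes to q_1: q_1* = 4 + 0.5·(I − 4p_1 − 5p_2)/p_1.
Discretionary income = 115 − 4·11 − 5·10.36 = 19.2; q_1* = 4 + 0.5·19.2/11 = 4.8727.

q_1* = 4.8727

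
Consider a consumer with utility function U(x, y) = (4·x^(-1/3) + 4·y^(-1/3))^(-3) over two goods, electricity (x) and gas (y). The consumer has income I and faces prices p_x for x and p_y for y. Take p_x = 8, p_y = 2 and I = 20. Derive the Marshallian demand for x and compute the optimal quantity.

x* = 1.4645

From the CES first-order condition, (y/x)^(4/3) = p_x/p_y.
Hence y/x = (p_x/p_y)^(1/(4/3)), i.e. raised to the 0.75 power.
With the ratio pinned down, the budget gives x* = I/(p_x + p_y·(y/x)) and y* = (y/x)·x*.
Numerically y/x = 2.828427, so x* = 20/(8 + 2·2.828427) = 1.4645.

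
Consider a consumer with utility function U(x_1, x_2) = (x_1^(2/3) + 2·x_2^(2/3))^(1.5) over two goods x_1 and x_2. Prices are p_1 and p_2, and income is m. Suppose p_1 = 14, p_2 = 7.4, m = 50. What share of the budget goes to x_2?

MU_x_1 ∝ x_1^(-1/3), MU_x_2 ∝ 2·x_2^(-1/3), so MRS = (1/2)·(x_2/x_1)^(1/3) = p_1/p_2.
Hence x_2/x_1 = (2·p_1/p_2)^(1/(1/3)), i.e. raised to the 3 power.
With the ratio pinned down, the budget gives x_1* = m/(p_1 + p_2·(x_2/x_1)) and x_2* = (x_2/x_1)·x_1*.
Numerically x_2/x_1 = 54.172507, so x_1* = 50/(14 + 7.4·54.172507) = 0.1205 and x_2* = 54.172507·0.1205 = 6.5288.
Expenditure on x_2: 7.4·6.5288 = 48.3128; share = 0.9663.

share on x_2 = 0.9663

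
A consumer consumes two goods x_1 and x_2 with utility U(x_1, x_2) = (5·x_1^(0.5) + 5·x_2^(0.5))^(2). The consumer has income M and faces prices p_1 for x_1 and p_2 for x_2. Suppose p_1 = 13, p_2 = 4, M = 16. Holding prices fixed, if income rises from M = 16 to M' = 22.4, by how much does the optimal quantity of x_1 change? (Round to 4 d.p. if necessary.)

Substitute x_2 = (x_2/x_1)·x_1 into the budget: x_1* = M/(p_1 + p_2·(x_2/x_1)).
Numerically x_2/x_1 = 10.5625, so x_1* = 16/(13 + 4·10.5625) = 0.2896.
At M' = 22.4: x_1* = 0.4054. Change: 0.4054 − 0.2896 = 0.1158.

Δx_1* = 0.1158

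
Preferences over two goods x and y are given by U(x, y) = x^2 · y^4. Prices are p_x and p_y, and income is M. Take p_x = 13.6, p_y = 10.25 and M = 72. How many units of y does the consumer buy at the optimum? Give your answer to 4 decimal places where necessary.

y* = 4.6829

Tangency: MRS = (1/2)·y/x = p_x/p_y.
Rearranging, p_y·y = 2·p_x·x. Substituting into the budget gives p_x·x·(1 + 2) = M.
Demand: x*(p_x,p_y,M) = 1/3·M/p_x and y* = 2/3·M/p_y.
At p_x=13.6, p_y=10.25, M=72: y* = 2/3·72/10.25 = 4.6829.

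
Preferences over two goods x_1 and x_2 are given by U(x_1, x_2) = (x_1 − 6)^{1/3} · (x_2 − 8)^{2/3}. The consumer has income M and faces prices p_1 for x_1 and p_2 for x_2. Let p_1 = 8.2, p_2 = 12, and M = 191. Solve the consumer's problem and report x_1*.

x_1* = 7.8618

Let x_1' = x_1−6, x_2' = x_2−8. MRS = (1/2)·x_2'/x_1' = p_1/p_2.
Substituting into the budget: x_1* = 6 + 1/3·(M − 6·p_1 − 8·p_2)/p_1, and x_2* = 8 + 2/3·(…)/p_2.
Discretionary income = 191 − 6·8.2 − 8·12 = 45.8; x_1* = 6 + 1/3·45.8/8.2 = 7.8618.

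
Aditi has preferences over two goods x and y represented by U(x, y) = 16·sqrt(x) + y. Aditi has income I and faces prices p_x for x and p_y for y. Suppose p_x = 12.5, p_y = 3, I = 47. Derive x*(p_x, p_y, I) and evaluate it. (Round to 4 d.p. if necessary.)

Utility is quasi-linear in y; the FOC for x is 8/√x = p_x/p_y.
Solve: √x = 8·p_y/p_x, so x*(p_x,p_y) = (8·p_y/p_x)², and y* = (I − p_x·x*)/p_y.
Plugging in: x* = (8·3/12.5)² = 3.6864.

x* = 3.6864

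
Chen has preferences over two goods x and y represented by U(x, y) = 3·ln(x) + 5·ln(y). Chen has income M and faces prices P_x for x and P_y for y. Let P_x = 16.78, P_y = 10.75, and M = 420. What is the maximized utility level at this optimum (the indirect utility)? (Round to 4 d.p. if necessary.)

Demand: x*(P_x,P_y,M) = 0.375·M/P_x and y* = 0.625·M/P_y.
At P_x=16.78, P_y=10.75, M=420: x* = 0.375·420/16.78 = 9.3862, y* = 24.4186.
Utility at the optimum: U(9.3862, 24.4186) = 22.6944.

V = 22.6944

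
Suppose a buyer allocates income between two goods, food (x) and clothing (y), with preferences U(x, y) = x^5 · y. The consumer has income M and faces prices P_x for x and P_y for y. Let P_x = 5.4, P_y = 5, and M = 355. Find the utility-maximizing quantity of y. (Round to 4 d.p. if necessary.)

y* = 11.8333

MU_x/MU_y = (5·y)/(x); tangency sets this equal to P_x/P_y.
Rearranging, P_y·y = (1/5)·P_x·x. Substituting into the budget gives P_x·x·(1 + (1/5)) = M.
Demand: x*(P_x,P_y,M) = 5/6·M/P_x and y* = 1/6·M/P_y.
At P_x=5.4, P_y=5, M=355: y* = 1/6·355/5 = 11.8333.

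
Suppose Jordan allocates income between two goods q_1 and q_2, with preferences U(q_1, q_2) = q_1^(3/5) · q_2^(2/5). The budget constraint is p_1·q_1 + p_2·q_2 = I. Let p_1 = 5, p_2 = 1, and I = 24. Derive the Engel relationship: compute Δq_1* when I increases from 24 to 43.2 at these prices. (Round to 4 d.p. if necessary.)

MU_q_1/MU_q_2 = (0.6·q_2)/(0.4·q_1); tangency sets this equal to p_1/p_2.
So 0.6·p_2·q_2 = 0.4·p_1·q_1; combined with the budget, a share 0.6 of income goes to q_1.
Demand: q_1*(p_1,p_2,I) = 0.6·I/p_1 and q_2* = 0.4·I/p_2.
At p_1=5, p_2=1, I=24: q_1* = 0.6·24/5 = 2.88.
At I' = 43.2: q_1* = 5.184. Change: 5.184 − 2.88 = 2.304.

Δq_1* = 2.304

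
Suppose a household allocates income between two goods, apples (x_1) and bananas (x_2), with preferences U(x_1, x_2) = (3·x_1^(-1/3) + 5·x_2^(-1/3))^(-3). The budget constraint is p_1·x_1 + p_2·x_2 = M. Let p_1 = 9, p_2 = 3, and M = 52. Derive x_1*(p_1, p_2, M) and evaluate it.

x_1* = 2.7324

MU_x_1 ∝ 3·x_1^(-4/3), MU_x_2 ∝ 5·x_2^(-4/3), so MRS = (3/5)·(x_2/x_1)^(4/3) = p_1/p_2.
Solve for the ratio: x_2/x_1 = [(5/3)·p_1/p_2]^(0.75).
With the ratio pinned down, the budget gives x_1* = M/(p_1 + p_2·(x_2/x_1)) and x_2* = (x_2/x_1)·x_1*.
Numerically x_2/x_1 = 3.343702, so x_1* = 52/(9 + 3·3.343702) = 2.7324.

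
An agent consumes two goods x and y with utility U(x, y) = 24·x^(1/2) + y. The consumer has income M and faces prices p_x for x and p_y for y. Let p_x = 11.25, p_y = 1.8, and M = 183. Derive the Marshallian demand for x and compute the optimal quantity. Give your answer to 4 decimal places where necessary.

x* = 3.6864

MU_x = 12/√x, MU_y = 1. Tangency: 12/√x = p_x/p_y.
Solve: √x = 12·p_y/p_x, so x*(p_x,p_y) = (12·p_y/p_x)², and y* = (M − p_x·x*)/p_y.
Plugging in: x* = (12·1.8/11.25)² = 3.6864.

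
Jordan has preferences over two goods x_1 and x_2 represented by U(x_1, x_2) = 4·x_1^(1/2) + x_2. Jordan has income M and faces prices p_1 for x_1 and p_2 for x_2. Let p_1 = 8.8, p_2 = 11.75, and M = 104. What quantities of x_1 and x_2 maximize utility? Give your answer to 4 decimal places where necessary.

Plugging in: x_1* = (2·11.75/8.8)² = 7.1313, x_2* = 3.5102.

x_1* = 7.1313, x_2* = 3.5102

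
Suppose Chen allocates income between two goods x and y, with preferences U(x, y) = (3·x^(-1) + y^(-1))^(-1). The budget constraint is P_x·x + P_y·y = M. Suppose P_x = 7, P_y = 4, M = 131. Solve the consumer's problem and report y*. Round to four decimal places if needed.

y* = 9.9505

MRS = MU_x/MU_y = 3·(y/x)^(2). Set equal to P_x/P_y.
Solve for the ratio: y/x = [(1/3)·P_x/P_y]^(0.5).
Substitute y = (y/x)·x into the budget: x* = M/(P_x + P_y·(y/x)).
Numerically y/x = 0.763763, so x* = 131/(7 + 4·0.763763) = 13.0283 and y* = 0.763763·13.0283 = 9.9505.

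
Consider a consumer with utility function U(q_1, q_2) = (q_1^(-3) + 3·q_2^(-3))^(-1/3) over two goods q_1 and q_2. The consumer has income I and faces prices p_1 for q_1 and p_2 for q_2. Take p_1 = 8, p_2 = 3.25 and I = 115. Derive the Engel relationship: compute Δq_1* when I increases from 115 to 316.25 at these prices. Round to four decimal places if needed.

Δq_1* = 15.0664

From the CES first-order condition, (1/3)·(q_2/q_1)^(4) = p_1/p_2.
Solve for the ratio: q_2/q_1 = [3·p_1/p_2]^(0.25).
Substitute q_2 = (q_2/q_1)·q_1 into the budget: q_1* = I/(p_1 + p_2·(q_2/q_1)).
Numerically q_2/q_1 = 1.648474, so q_1* = 115/(8 + 3.25·1.648474) = 8.6094.
At I' = 316.25: q_1* = 23.6758. Change: 23.6758 − 8.6094 = 15.0664.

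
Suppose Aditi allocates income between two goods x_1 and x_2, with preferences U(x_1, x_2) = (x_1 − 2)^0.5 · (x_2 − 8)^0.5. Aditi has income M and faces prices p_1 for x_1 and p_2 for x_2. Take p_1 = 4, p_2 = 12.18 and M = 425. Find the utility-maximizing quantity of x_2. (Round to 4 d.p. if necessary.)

x_2* = 21.1182

Let x_1' = x_1−2, x_2' = x_2−8. MRS = x_2'/x_1' = p_1/p_2.
After buying the subsistence bundle (2, 8), a share 0.5 of the remaining income goes to x_1: x_1* = 2 + 0.5·(M − 2p_1 − 8p_2)/p_1.
Discretionary income = 425 − 2·4 − 8·12.18 = 319.56; x_2* = 8 + 0.5·319.56/12.18 = 21.1182.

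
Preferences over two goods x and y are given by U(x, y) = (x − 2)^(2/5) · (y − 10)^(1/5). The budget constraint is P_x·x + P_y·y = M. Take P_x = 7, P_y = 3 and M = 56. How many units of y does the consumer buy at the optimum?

y* = 11.3333

Discretionary income = 56 − 2·7 − 10·3 = 12; y* = 10 + 1/3·12/3 = 11.3333.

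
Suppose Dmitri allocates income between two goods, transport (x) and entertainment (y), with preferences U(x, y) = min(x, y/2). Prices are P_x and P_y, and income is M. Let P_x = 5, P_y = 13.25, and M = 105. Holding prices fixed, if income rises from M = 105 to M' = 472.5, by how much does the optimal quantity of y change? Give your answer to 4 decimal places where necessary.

Leontief preferences: the optimum is at the kink where x/1 = y/2, i.e. y = 2·x.
Budget: P_x·x + P_y·2·x = M, so (P_x + 2·P_y)·x = M.
Demand: x*(P_x,P_y,M) = M/(P_x + 2·P_y), y* = 2·M/(P_x + 2·P_y).
Here 5 + 2·13.25 = 31.5, giving y* = 6.6667.
At M' = 472.5: y* = 30. Change: 30 − 6.6667 = 23.3333.

Δy* = 23.3333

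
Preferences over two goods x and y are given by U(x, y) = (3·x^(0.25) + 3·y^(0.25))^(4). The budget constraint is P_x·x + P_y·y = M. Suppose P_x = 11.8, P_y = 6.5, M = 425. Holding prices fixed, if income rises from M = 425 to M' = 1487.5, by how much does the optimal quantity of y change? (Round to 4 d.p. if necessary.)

MRS = MU_x/MU_y = (y/x)^(0.75). Set equal to P_x/P_y.
Hence y/x = (P_x/P_y)^(1/(0.75)), i.e. raised to the 4/3 power.
With the ratio pinned down, the budget gives x* = M/(P_x + P_y·(y/x)) and y* = (y/x)·x*.
Numerically y/x = 2.214581, so x* = 425/(11.8 + 6.5·2.214581) = 16.2246 and y* = 2.214581·16.2246 = 35.9307.
At M' = 1487.5: y* = 125.7575. Change: 125.7575 − 35.9307 = 89.8268.

Δy* = 89.8268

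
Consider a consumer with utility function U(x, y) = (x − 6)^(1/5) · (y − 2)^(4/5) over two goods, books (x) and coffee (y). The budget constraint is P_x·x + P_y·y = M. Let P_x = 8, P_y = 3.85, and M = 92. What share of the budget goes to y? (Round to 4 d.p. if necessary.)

share on y = 0.3993

Discretionary income = 92 − 6·8 − 2·3.85 = 36.3; x* = 6 + 0.2·36.3/8 = 6.9075; y* = 2 + 0.8·36.3/3.85 = 9.5429.
Expenditure on y: 3.85·9.5429 = 36.74; share = 0.3993.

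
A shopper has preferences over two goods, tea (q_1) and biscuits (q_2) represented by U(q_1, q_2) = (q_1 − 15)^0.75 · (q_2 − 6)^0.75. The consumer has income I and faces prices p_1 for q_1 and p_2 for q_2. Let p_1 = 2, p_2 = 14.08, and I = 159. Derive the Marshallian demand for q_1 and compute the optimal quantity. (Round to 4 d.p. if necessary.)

MRS = (q_2−6)/(q_1−15). Tangency with p_1/p_2 gives q_2−6 = (p_1/p_2)·(q_1−15).
Substituting into the budget: q_1* = 15 + 0.5·(I − 15·p_1 − 6·p_2)/p_1, and q_2* = 6 + 0.5·(…)/p_2.
Discretionary income = 159 − 15·2 − 6·14.08 = 44.52; q_1* = 15 + 0.5·44.52/2 = 26.13.

q_1* = 26.13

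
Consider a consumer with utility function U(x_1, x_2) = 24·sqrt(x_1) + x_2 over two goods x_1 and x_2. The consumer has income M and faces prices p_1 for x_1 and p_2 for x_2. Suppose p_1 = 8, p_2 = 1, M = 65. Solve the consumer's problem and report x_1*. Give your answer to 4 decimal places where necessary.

x_1* = 2.25

Utility is quasi-linear in x_2; the FOC for x_1 is 12/√x_1 = p_1/p_2.
Solve: √x_1 = 12·p_2/p_1, so x_1*(p_1,p_2) = (12·p_2/p_1)², and x_2* = (M − p_1·x_1*)/p_2.
Plugging in: x_1* = (12·1/8)² = 2.25.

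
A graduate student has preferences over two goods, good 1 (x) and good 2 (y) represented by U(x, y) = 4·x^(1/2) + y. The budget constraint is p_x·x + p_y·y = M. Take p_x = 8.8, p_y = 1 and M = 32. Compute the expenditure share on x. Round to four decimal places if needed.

share on x = 0.0142

Utility is quasi-linear in y; the FOC for x is 2/√x = p_x/p_y.
Thus x* = (2·p_y/p_x)² — independent of M — with the rest of income spent on y.
Plugging in: x* = (2·1/8.8)² = 0.0517, y* = 31.5455.
Expenditure on x: 8.8·0.0517 = 0.4545; share = 0.0142.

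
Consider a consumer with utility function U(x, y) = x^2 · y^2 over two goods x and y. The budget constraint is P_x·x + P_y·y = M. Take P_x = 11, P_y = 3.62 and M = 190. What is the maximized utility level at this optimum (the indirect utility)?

MU_x/MU_y = (2·y)/(2·x); tangency sets this equal to P_x/P_y.
So 2·P_y·y = 2·P_x·x; combined with the budget, a share 0.5 of income goes to x.
Demand: x*(P_x,P_y,M) = 0.5·M/P_x and y* = 0.5·M/P_y.
At P_x=11, P_y=3.62, M=190: x* = 0.5·190/11 = 8.6364, y* = 26.2431.
Utility at the optimum: U(8.6364, 26.2431) = 51367.9116.

V = 51367.9116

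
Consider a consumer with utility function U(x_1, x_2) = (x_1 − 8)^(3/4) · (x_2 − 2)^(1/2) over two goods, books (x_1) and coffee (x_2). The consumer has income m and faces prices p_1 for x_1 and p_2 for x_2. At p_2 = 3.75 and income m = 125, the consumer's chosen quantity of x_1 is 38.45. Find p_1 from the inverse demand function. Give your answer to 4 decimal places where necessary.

MRS = (3/2)·(x_2−2)/(x_1−8). Tangency with p_1/p_2 gives x_2−2 = (2/3)·(p_1/p_2)·(x_1−8).
Substituting into the budget: x_1* = 8 + 0.6·(m − 8·p_1 − 2·p_2)/p_1, and x_2* = 2 + 0.4·(…)/p_2.
Set x_1* = 38.45 in the demand function and solve for p_1: p_1 = 2.

p_1 = 2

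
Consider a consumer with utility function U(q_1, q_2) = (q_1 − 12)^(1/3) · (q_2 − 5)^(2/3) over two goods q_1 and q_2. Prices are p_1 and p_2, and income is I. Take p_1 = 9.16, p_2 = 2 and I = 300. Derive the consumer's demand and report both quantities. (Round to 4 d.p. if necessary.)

MRS = (1/2)·(q_2−5)/(q_1−12). Tangency with p_1/p_2 gives q_2−5 = 2·(p_1/p_2)·(q_1−12).
After buying the subsistence bundle (12, 5), a share 1/3 of the remaining income goes to q_1: q_1* = 12 + 1/3·(I − 12p_1 − 5p_2)/p_1.
Discretionary income = 300 − 12·9.16 − 5·2 = 180.08; q_1* = 12 + 1/3·180.08/9.16 = 18.5531; q_2* = 5 + 2/3·180.08/2 = 65.0267.

q_1* = 18.5531, q_2* = 65.0267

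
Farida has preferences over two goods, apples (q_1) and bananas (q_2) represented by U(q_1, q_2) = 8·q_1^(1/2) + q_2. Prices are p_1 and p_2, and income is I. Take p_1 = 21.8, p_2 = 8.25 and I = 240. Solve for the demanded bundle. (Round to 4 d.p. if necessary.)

q_1* = 2.2915, q_2* = 23.0359

MU_q_1 = 4/√q_1, MU_q_2 = 1. Tangency: 4/√q_1 = p_1/p_2.
Solve: √q_1 = 4·p_2/p_1, so q_1*(p_1,p_2) = (4·p_2/p_1)², and q_2* = (I − p_1·q_1*)/p_2.
Plugging in: q_1* = (4·8.25/21.8)² = 2.2915, q_2* = 23.0359.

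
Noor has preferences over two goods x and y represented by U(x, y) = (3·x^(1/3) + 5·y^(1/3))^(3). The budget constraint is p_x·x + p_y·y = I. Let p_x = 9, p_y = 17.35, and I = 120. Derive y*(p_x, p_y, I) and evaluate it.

Numerically y/x = 0.803873, so x* = 120/(9 + 17.35·0.803873) = 5.2294 and y* = 0.803873·5.2294 = 4.2038.

y* = 4.2038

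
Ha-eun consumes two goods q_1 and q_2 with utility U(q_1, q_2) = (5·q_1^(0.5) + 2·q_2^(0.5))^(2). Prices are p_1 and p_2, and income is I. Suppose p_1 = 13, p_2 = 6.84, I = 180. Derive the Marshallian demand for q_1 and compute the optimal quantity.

From the CES first-order condition, (5/2)·(q_2/q_1)^(0.5) = p_1/p_2.
Hence q_2/q_1 = ((2/5)·p_1/p_2)^(1/(0.5)), i.e. raised to the 2 power.
With the ratio pinned down, the budget gives q_1* = I/(p_1 + p_2·(q_2/q_1)) and q_2* = (q_2/q_1)·q_1*.
Numerically q_2/q_1 = 0.577956, so q_1* = 180/(13 + 6.84·0.577956) = 10.6175.

q_1* = 10.6175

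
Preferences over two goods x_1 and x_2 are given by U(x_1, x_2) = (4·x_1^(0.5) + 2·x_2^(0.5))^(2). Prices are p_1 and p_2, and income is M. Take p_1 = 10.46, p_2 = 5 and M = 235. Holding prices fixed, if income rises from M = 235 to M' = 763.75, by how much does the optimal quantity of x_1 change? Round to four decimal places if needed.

MRS = MU_x_1/MU_x_2 = 2·(x_2/x_1)^(0.5). Set equal to p_1/p_2.
Solve for the ratio: x_2/x_1 = [(1/2)·p_1/p_2]^(2).
With the ratio pinned down, the budget gives x_1* = M/(p_1 + p_2·(x_2/x_1)) and x_2* = (x_2/x_1)·x_1*.
Numerically x_2/x_1 = 1.094116, so x_1* = 235/(10.46 + 5·1.094116) = 14.7515.
At M' = 763.75: x_1* = 47.9424. Change: 47.9424 − 14.7515 = 33.1909.

Δx_1* = 33.1909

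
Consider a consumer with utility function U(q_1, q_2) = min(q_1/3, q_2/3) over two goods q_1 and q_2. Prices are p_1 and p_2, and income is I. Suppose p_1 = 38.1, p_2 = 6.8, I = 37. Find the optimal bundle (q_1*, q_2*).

Leontief preferences: the optimum is at the kink where q_1/3 = q_2/3, i.e. q_2 = q_1.
Budget: p_1·q_1 + p_2·q_1 = I, so (3·p_1 + 3·p_2)·q_1 = 3·I.
Demand: q_1*(p_1,p_2,I) = 3·I/(3·p_1 + 3·p_2), q_2* = 3·I/(3·p_1 + 3·p_2).
Here 3·38.1 + 3·6.8 = 134.7, giving q_1* = 0.8241 and q_2* = 0.8241.

q_1* = 0.8241, q_2* = 0.8241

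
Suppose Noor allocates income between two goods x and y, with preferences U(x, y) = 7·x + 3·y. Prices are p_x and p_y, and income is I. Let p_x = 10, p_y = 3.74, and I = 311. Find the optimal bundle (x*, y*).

x* = 0, y* = 83.1551

Linear utility — the consumer picks whichever good has higher MU/price: 7/10 = 0.7 vs 3/3.74 = 0.8021.
y gives more utility per dollar, so spend all income on y: y* = I/p_y, x* = 0.
Numerically: x* = 0, y* = 83.1551.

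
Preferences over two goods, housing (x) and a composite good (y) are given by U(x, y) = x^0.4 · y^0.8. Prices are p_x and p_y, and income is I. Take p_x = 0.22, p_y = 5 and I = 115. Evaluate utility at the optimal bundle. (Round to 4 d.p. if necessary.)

The MRS is (1/2)·y/x. Set MRS = p_x/p_y.
So 0.4·p_y·y = 0.8·p_x·x; combined with the budget, a share 1/3 of income goes to x.
Demand: x*(p_x,p_y,I) = 1/3·I/p_x and y* = 2/3·I/p_y.
At p_x=0.22, p_y=5, I=115: x* = 1/3·115/0.22 = 174.2424, y* = 15.3333.
Utility at the optimum: U(174.2424, 15.3333) = 69.9795.

V = 69.9795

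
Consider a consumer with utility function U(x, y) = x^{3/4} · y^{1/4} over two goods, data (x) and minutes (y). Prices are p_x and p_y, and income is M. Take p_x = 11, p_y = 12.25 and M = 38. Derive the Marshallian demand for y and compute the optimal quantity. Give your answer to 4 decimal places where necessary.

Tangency: MRS = 3·y/x = p_x/p_y.
Rearranging, p_y·y = (1/3)·p_x·x. Substituting into the budget gives p_x·x·(1 + (1/3)) = M.
Demand: x*(p_x,p_y,M) = 0.75·M/p_x and y* = 0.25·M/p_y.
At p_x=11, p_y=12.25, M=38: y* = 0.25·38/12.25 = 0.7755.

y* = 0.7755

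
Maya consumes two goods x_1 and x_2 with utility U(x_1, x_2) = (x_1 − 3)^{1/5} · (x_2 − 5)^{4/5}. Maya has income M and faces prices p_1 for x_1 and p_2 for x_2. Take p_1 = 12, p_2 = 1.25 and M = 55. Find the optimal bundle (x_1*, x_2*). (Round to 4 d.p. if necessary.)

This is Cobb-Douglas in (x_1−3, x_2−5): tangency gives 0.2·p_2·(x_2−5) = 0.8·p_1·(x_1−3).
After buying the subsistence bundle (3, 5), a share 0.2 of the remaining income goes to x_1: x_1* = 3 + 0.2·(M − 3p_1 − 5p_2)/p_1.
Discretionary income = 55 − 3·12 − 5·1.25 = 12.75; x_1* = 3 + 0.2·12.75/12 = 3.2125; x_2* = 5 + 0.8·12.75/1.25 = 13.16.

x_1* = 3.2125, x_2* = 13.16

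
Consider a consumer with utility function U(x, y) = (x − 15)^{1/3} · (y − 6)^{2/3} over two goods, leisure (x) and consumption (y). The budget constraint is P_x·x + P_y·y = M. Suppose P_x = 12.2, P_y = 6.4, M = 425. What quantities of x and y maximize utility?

x* = 20.5628, y* = 27.2083

Let x' = x−15, y' = y−6. MRS = (1/2)·y'/x' = P_x/P_y.
After buying the subsistence bundle (15, 6), a share 1/3 of the remaining income goes to x: x* = 15 + 1/3·(M − 15P_x − 6P_y)/P_x.
Discretionary income = 425 − 15·12.2 − 6·6.4 = 203.6; x* = 15 + 1/3·203.6/12.2 = 20.5628; y* = 6 + 2/3·203.6/6.4 = 27.2083.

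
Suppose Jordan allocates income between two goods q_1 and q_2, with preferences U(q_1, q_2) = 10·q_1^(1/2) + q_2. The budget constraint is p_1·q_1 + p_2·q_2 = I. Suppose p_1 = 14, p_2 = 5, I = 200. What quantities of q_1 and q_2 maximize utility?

Utility is quasi-linear in q_2; the FOC for q_1 is 5/√q_1 = p_1/p_2.
Solve: √q_1 = 5·p_2/p_1, so q_1*(p_1,p_2) = (5·p_2/p_1)², and q_2* = (I − p_1·q_1*)/p_2.
Plugging in: q_1* = (5·5/14)² = 3.1888, q_2* = 31.0714.

q_1* = 3.1888, q_2* = 31.0714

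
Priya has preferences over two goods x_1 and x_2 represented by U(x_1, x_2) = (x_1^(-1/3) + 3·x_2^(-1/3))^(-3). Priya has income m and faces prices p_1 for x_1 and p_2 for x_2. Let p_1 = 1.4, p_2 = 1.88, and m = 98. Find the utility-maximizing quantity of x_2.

x_2* = 37.035

From the CES first-order condition, (1/3)·(x_2/x_1)^(4/3) = p_1/p_2.
Solve for the ratio: x_2/x_1 = [3·p_1/p_2]^(0.75).
With the ratio pinned down, the budget gives x_1* = m/(p_1 + p_2·(x_2/x_1)) and x_2* = (x_2/x_1)·x_1*.
Numerically x_2/x_1 = 1.827337, so x_1* = 98/(1.4 + 1.88·1.827337) = 20.2672 and x_2* = 1.827337·20.2672 = 37.035.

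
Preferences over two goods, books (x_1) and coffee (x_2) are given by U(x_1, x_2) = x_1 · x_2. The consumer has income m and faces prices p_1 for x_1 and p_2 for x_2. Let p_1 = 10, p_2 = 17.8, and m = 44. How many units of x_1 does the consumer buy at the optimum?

Demand: x_1*(p_1,p_2,m) = 0.5·m/p_1 and x_2* = 0.5·m/p_2.
At p_1=10, p_2=17.8, m=44: x_1* = 0.5·44/10 = 2.2.

x_1* = 2.2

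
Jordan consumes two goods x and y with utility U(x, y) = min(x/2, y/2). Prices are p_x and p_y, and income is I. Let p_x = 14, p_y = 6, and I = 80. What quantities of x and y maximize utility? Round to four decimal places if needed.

x* = 4, y* = 4

Leontief preferences: the optimum is at the kink where x/2 = y/2, i.e. y = x.
Budget: p_x·x + p_y·x = I, so (2·p_x + 2·p_y)·x = 2·I.
Demand: x*(p_x,p_y,I) = 2·I/(2·p_x + 2·p_y), y* = 2·I/(2·p_x + 2·p_y).
Here 2·14 + 2·6 = 40, giving x* = 4 and y* = 4.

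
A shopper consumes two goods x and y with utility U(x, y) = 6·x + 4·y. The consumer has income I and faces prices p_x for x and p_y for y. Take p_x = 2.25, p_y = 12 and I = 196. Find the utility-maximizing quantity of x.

Linear utility — the consumer picks whichever good has higher MU/price: 6/2.25 = 2.6667 vs 4/12 = 0.3333.
x gives more utility per dollar, so spend all income on x: x* = I/p_x, y* = 0.
Numerically: x* = 87.1111, y* = 0.

x* = 87.1111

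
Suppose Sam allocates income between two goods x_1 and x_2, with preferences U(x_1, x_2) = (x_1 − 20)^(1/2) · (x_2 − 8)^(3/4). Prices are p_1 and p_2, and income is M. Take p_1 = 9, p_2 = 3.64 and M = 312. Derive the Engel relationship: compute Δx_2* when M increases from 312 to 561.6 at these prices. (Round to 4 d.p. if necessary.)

MRS = (2/3)·(x_2−8)/(x_1−20). Tangency with p_1/p_2 gives x_2−8 = (3/2)·(p_1/p_2)·(x_1−20).
After buying the subsistence bundle (20, 8), a share 0.4 of the remaining income goes to x_1: x_1* = 20 + 0.4·(M − 20p_1 − 8p_2)/p_1.
Discretionary income = 312 − 20·9 − 8·3.64 = 102.88; x_2* = 8 + 0.6·102.88/3.64 = 24.9582.
At M' = 561.6: x_2* = 66.1011. Change: 66.1011 − 24.9582 = 41.1429.

Δx_2* = 41.1429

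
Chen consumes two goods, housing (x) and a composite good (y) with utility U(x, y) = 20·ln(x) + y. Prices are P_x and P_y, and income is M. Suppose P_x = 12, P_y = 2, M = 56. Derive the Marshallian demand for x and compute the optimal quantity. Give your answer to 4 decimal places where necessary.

x* = 3.3333

MU_x = 20/x, MU_y = 1. Tangency: 20/x = P_x/P_y.
So x*(P_x,P_y) = 20·P_y/P_x, independent of income; and y* = (M − 20·P_y)/P_y.
At the given prices: x* = 20·2/12 = 3.3333.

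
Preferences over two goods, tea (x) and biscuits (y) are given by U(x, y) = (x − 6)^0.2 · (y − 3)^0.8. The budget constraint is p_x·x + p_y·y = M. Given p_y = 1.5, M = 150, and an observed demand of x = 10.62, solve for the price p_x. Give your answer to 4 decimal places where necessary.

This is Cobb-Douglas in (x−6, y−3): tangency gives 0.2·p_y·(y−3) = 0.8·p_x·(x−6).
Substituting into the budget: x* = 6 + 0.2·(M − 6·p_x − 3·p_y)/p_x, and y* = 3 + 0.8·(…)/p_y.
Set x* = 10.62 in the demand function and solve for p_x: p_x = 5.

p_x = 5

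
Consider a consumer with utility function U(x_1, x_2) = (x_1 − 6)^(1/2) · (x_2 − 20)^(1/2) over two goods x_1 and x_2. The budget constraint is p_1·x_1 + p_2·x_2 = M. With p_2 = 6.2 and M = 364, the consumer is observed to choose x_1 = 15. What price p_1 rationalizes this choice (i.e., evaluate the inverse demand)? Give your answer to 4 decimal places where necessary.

p_1 = 10

Let x_1' = x_1−6, x_2' = x_2−20. MRS = x_2'/x_1' = p_1/p_2.
After buying the subsistence bundle (6, 20), a share 0.5 of the remaining income goes to x_1: x_1* = 6 + 0.5·(M − 6p_1 − 20p_2)/p_1.
Set x_1* = 15 in the demand function and solve for p_1: p_1 = 10.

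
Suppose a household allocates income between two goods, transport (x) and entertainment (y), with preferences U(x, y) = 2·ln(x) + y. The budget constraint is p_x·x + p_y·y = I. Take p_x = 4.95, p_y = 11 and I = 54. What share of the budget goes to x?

Set MRS = p_x/p_y: (2/x)/1 = p_x/p_y.
So x*(p_x,p_y) = 2·p_y/p_x, independent of income; and y* = (I − 2·p_y)/p_y.
At the given prices: x* = 2·11/4.95 = 4.4444, and y* = 2.9091.
Expenditure on x: 4.95·4.4444 = 22; share = 0.4074.

share on x = 0.4074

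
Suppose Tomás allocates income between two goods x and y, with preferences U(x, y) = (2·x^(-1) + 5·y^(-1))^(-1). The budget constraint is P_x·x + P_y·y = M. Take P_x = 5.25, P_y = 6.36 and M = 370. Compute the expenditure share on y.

From the CES first-order condition, (2/5)·(y/x)^(2) = P_x/P_y.
Hence y/x = ((5/2)·P_x/P_y)^(1/(2)), i.e. raised to the 0.5 power.
With the ratio pinned down, the budget gives x* = M/(P_x + P_y·(y/x)) and y* = (y/x)·x*.
Numerically y/x = 1.436551, so x* = 370/(5.25 + 6.36·1.436551) = 25.7186 and y* = 1.436551·25.7186 = 36.9461.
Expenditure on y: 6.36·36.9461 = 234.9773; share = 0.6351.

share on y = 0.6351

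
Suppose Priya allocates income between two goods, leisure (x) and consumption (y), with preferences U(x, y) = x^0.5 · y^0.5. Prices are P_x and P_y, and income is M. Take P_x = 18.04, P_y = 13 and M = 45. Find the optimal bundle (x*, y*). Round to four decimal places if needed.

x* = 1.2472, y* = 1.7308

The MRS is y/x. Set MRS = P_x/P_y.
Rearranging, P_y·y = P_x·x. Substituting into the budget gives P_x·x·(1 + 1) = M.
Demand: x*(P_x,P_y,M) = 0.5·M/P_x and y* = 0.5·M/P_y.
At P_x=18.04, P_y=13, M=45: x* = 0.5·45/18.04 = 1.2472, y* = 1.7308.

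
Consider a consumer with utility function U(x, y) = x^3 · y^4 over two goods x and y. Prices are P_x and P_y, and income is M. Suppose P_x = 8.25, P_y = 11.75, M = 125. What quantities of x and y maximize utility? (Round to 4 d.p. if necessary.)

MU_x/MU_y = (3·y)/(4·x); tangency sets this equal to P_x/P_y.
So 3·P_y·y = 4·P_x·x; combined with the budget, a share 3/7 of income goes to x.
Demand: x*(P_x,P_y,M) = 3/7·M/P_x and y* = 4/7·M/P_y.
At P_x=8.25, P_y=11.75, M=125: x* = 3/7·125/8.25 = 6.4935, y* = 6.079.

x* = 6.4935, y* = 6.079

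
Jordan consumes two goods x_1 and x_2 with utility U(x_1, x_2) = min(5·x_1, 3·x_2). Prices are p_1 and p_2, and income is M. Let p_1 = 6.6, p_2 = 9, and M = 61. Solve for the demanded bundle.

Demand: x_1*(p_1,p_2,M) = 3·M/(3·p_1 + 5·p_2), x_2* = 5·M/(3·p_1 + 5·p_2).
Here 3·6.6 + 5·9 = 64.8, giving x_1* = 2.8241 and x_2* = 4.7068.

x_1* = 2.8241, x_2* = 4.7068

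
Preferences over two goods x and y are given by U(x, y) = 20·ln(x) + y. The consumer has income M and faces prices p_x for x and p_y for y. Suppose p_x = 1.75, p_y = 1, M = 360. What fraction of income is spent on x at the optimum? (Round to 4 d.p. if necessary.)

share on x = 0.0556

At the given prices: x* = 20·1/1.75 = 11.4286, and y* = 340.
Expenditure on x: 1.75·11.4286 = 20; share = 0.0556.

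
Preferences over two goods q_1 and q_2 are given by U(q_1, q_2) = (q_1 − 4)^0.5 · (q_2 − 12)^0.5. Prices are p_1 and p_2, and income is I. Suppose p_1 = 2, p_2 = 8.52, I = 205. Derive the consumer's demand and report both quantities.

q_1* = 27.69, q_2* = 17.561

MRS = (q_2−12)/(q_1−4). Tangency with p_1/p_2 gives q_2−12 = (p_1/p_2)·(q_1−4).
Substituting into the budget: q_1* = 4 + 0.5·(I − 4·p_1 − 12·p_2)/p_1, and q_2* = 12 + 0.5·(…)/p_2.
Discretionary income = 205 − 4·2 − 12·8.52 = 94.76; q_1* = 4 + 0.5·94.76/2 = 27.69; q_2* = 12 + 0.5·94.76/8.52 = 17.561.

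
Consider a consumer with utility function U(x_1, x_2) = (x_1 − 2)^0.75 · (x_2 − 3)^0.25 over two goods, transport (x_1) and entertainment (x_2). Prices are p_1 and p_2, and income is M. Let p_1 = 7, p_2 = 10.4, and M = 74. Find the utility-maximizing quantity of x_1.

This is Cobb-Douglas in (x_1−2, x_2−3): tangency gives 0.75·p_2·(x_2−3) = 0.25·p_1·(x_1−2).
Substituting into the budget: x_1* = 2 + 0.75·(M − 2·p_1 − 3·p_2)/p_1, and x_2* = 3 + 0.25·(…)/p_2.
Discretionary income = 74 − 2·7 − 3·10.4 = 28.8; x_1* = 2 + 0.75·28.8/7 = 5.0857.

x_1* = 5.0857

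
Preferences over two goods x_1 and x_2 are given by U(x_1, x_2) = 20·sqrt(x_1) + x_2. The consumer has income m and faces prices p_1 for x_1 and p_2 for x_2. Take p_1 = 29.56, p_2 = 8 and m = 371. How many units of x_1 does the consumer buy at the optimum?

Plugging in: x_1* = (10·8/29.56)² = 7.3244.

x_1* = 7.3244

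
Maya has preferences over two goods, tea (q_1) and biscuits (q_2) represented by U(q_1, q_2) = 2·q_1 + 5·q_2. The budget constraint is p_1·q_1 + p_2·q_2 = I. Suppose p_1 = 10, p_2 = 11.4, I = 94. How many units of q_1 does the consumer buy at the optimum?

Linear utility — the consumer picks whichever good has higher MU/price: 2/10 = 0.2 vs 5/11.4 = 0.4386.
q_2 gives more utility per dollar, so spend all income on q_2: q_2* = I/p_2, q_1* = 0.
Numerically: q_1* = 0, q_2* = 8.2456.

q_1* = 0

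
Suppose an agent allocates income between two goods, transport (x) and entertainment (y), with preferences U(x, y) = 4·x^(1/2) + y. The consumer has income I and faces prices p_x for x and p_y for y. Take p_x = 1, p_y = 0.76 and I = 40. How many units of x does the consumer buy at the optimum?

x* = 2.3104

Plugging in: x* = (2·0.76/1)² = 2.3104.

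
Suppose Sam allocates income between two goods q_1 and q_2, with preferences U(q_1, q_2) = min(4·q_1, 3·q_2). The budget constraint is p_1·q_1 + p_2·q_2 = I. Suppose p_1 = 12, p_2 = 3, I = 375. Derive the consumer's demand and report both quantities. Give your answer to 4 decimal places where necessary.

q_1* = 23.4375, q_2* = 31.25

With perfect complements, no substitution: consume in ratio q_1:q_2 = 3:4.
Budget: p_1·q_1 + p_2·(4/3)·q_1 = I, so (3·p_1 + 4·p_2)·q_1 = 3·I.
Demand: q_1*(p_1,p_2,I) = 3·I/(3·p_1 + 4·p_2), q_2* = 4·I/(3·p_1 + 4·p_2).
Here 3·12 + 4·3 = 48, giving q_1* = 23.4375 and q_2* = 31.25.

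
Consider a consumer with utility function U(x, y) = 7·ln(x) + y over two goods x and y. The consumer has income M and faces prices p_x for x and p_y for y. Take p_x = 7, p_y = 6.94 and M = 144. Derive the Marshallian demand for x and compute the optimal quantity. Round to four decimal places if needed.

At the given prices: x* = 7·6.94/7 = 6.94.

x* = 6.94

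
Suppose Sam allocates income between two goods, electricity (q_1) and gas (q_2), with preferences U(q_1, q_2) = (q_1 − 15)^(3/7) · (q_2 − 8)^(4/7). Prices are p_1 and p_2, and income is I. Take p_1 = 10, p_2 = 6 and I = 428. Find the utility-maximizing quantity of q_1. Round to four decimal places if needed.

Substituting into the budget: q_1* = 15 + 3/7·(I − 15·p_1 − 8·p_2)/p_1, and q_2* = 8 + 4/7·(…)/p_2.
Discretionary income = 428 − 15·10 − 8·6 = 230; q_1* = 15 + 3/7·230/10 = 24.8571.

q_1* = 24.8571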